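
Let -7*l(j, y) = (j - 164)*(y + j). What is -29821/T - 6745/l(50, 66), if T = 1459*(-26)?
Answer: -36755287/13201032 ≈ -2.7843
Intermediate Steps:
l(j, y) = -(-164 + j)*(j + y)/7 (l(j, y) = -(j - 164)*(y + j)/7 = -(-164 + j)*(j + y)/7)
T = -37934
-29821/T - 6745/l(50, 66) = -29821/(-37934) - 6745/(-1/7*50**2 + (164/7)*50 + (164/7)*66 - 1/7*50*66) = -29821*(-1/37934) - 6745/(-1/7*2500 + 8200/7 + 10824/7 - 3300/7) = 29821/37934 - 6745/(-2500/7 + 8200/7 + 10824/7 - 3300/7) = 29821/37934 - 6745/13224/7 = 29821/37934 - 6745*7/13224 = 29821/37934 - 2485/696 = -36755287/13201032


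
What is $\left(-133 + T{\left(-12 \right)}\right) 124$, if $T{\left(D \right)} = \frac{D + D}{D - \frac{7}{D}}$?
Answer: $- \frac{2223692}{137} \approx -16231.0$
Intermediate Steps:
$T{\left(D \right)} = \frac{2 D}{D - \frac{7}{D}}$
$\left(-133 + T{\left(-12 \right)}\right) 124 = \left(-133 + \frac{2 \left(-12\right)^{2}}{-7 + \left(-12\right)^{2}}\right) 124 = \left(-133 + 2 \cdot 144 \frac{1}{-7 + 144}\right) 124 = \left(-133 + 2 \cdot 144 \cdot \frac{1}{137}\right) 124 = \left(-133 + \frac{288}{137}\right) 124 = \left(- \frac{17933}{137}\right) 124 = - \frac{2223692}{137}$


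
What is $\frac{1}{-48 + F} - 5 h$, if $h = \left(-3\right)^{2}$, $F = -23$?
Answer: $- \frac{3196}{71} \approx -45.014$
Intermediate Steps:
$h = 9$
$\frac{1}{-48 + F} - 5 h = \frac{1}{-48 - 23} - 45 = \frac{1}{-71} - 45 = - \frac{1}{71} - 45 = - \frac{3196}{71}$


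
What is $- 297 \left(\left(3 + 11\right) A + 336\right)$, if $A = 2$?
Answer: $-108108$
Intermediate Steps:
$- 297 \left(\left(3 + 11\right) A + 336\right) = - 297 \left(\left(3 + 11\right) 2 + 336\right) = - 297 \left(14 \cdot 2 + 336\right) = - 297 \left(28 + 336\right) = \left(-297\right) 364 = -108108$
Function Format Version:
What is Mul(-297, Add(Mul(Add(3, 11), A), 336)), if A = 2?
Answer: -108108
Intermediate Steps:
Mul(-297, Add(Mul(Add(3, 11), A), 336)) = Mul(-297, Add(Mul(Add(3, 11), 2), 336)) = Mul(-297, Add(Mul(14, 2), 336)) = Mul(-297, Add(28, 336)) = Mul(-297, 364) = -108108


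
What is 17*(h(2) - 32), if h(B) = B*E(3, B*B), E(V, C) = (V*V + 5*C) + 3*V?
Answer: 748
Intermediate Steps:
E(V, C) = V**2 + 3*V + 5*C (E(V, C) = (V**2 + 5*C) + 3*V = V**2 + 3*V + 5*C)
h(B) = B*(18 + 5*B**2) (h(B) = B*(3**2 + 3*3 + 5*(B*B)) = B*(9 + 9 + 5*B**2) = B*(18 + 5*B**2))
17*(h(2) - 32) = 17*(2*(18 + 5*2**2) - 32) = 17*(2*(18 + 5*4) - 32) = 17*(2*(18 + 20) - 32) = 17*(2*38 - 32) = 17*(76 - 32) = 17*44 = 748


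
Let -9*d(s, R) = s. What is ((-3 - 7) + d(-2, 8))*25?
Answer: -2200/9 ≈ -244.44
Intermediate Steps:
d(s, R) = -s/9
((-3 - 7) + d(-2, 8))*25 = ((-3 - 7) - ⅑*(-2))*25 = (-10 + 2/9)*25 = -88/9*25 = -2200/9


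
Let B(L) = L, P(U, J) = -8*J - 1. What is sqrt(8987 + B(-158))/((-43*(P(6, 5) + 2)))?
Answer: 3*sqrt(109)/559 ≈ 0.056030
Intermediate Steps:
P(U, J) = -1 - 8*J
sqrt(8987 + B(-158))/((-43*(P(6, 5) + 2))) = sqrt(8987 - 158)/((-43*((-1 - 8*5) + 2))) = sqrt(8829)/((-43*((-1 - 40) + 2))) = (9*sqrt(109))/((-43*(-41 + 2))) = (9*sqrt(109))/((-43*(-39))) = (9*sqrt(109))/1677 = (9*sqrt(109))*(1/1677) = 3*sqrt(109)/559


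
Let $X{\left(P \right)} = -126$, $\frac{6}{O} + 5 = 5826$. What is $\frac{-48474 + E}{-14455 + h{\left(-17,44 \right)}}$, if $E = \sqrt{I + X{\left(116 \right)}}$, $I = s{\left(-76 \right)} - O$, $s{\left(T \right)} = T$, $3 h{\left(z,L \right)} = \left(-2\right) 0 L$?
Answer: $\frac{48474}{14455} - \frac{2 i \sqrt{1711152802}}{84142555} \approx 3.3534 - 0.00098324 i$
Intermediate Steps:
$h{\left(z,L \right)} = 0$ ($h{\left(z,L \right)} = \frac{\left(-2\right) 0 L}{3} = \frac{0 L}{3} = \frac{1}{3} \cdot 0 = 0$)
$O = \frac{6}{5821}$ ($O = \frac{6}{-5 + 5826} = \frac{6}{5821} \approx 0.0010308$)
$I = - \frac{442402}{5821}$ ($I = -76 - \frac{6}{5821} = - \frac{442402}{5821} \approx -76.001$)
$E = \frac{2 i \sqrt{1711152802}}{5821}$ ($E = \sqrt{- \frac{442402}{5821} - 126} = \sqrt{- \frac{1175848}{5821}} = \frac{2 i \sqrt{1711152802}}{5821} \approx 14.213 i$)
$\frac{-48474 + E}{-14455 + h{\left(-17,44 \right)}} = \frac{-48474 + \frac{2 i \sqrt{1711152802}}{5821}}{-14455 + 0} = \frac{-48474 + \frac{2 i \sqrt{1711152802}}{5821}}{-14455} = \left(-48474 + \frac{2 i \sqrt{1711152802}}{5821}\right) \left(- \frac{1}{14455}\right) = \frac{48474}{14455} - \frac{2 i \sqrt{1711152802}}{84142555}$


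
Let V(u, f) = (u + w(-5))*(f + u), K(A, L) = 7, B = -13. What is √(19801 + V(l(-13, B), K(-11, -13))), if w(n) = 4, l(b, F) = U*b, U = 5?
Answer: √23339 ≈ 152.77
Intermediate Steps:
l(b, F) = 5*b
V(u, f) = (4 + u)*(f + u) (V(u, f) = (u + 4)*(f + u) = (4 + u)*(f + u))
√(19801 + V(l(-13, B), K(-11, -13))) = √(19801 + ((5*(-13))² + 4*7 + 4*(5*(-13)) + 7*(5*(-13)))) = √(19801 + ((-65)² + 28 + 4*(-65) + 7*(-65))) = √(19801 + (4225 + 28 - 260 - 455)) = √(19801 + 3538) = √23339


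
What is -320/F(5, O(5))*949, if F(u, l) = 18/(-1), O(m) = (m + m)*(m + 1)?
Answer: 151840/9 ≈ 16871.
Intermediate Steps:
O(m) = 2*m*(1 + m) (O(m) = (2*m)*(1 + m) = 2*m*(1 + m))
F(u, l) = -18 (F(u, l) = 18*(-1) = -18)
-320/F(5, O(5))*949 = -320/(-18)*949 = -320*(-1/18)*949 = (160/9)*949 = 151840/9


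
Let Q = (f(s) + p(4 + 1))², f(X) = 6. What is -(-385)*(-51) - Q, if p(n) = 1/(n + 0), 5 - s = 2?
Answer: -491836/25 ≈ -19673.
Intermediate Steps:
s = 3 (s = 5 - 1*2 = 5 - 2 = 3)
p(n) = 1/n
Q = 961/25 (Q = (6 + 1/(4 + 1))² = (6 + 1/5)² = (6 + ⅕)² = (31/5)² = 961/25 ≈ 38.440)
-(-385)*(-51) - Q = -(-385)*(-51) - 1*961/25 = -385*51 - 961/25 = -19635 - 961/25 = -491836/25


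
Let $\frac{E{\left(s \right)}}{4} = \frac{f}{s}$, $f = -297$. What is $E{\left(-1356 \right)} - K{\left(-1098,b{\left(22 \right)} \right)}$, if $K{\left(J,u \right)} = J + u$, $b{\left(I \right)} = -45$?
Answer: $\frac{129258}{113} \approx 1143.9$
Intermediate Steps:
$E{\left(s \right)} = - \frac{1188}{s}$ ($E{\left(s \right)} = 4 \left(- \frac{297}{s}\right) = - \frac{1188}{s}$)
$E{\left(-1356 \right)} - K{\left(-1098,b{\left(22 \right)} \right)} = - \frac{1188}{-1356} - \left(-1098 - 45\right) = \left(-1188\right) \left(- \frac{1}{1356}\right) - -1143 = \frac{99}{113} + 1143 = \frac{129258}{113}$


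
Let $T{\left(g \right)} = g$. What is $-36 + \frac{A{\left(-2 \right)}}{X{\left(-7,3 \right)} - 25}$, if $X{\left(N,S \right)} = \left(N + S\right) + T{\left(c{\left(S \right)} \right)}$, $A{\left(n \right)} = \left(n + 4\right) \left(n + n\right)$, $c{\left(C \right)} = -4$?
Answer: $- \frac{1180}{33} \approx -35.758$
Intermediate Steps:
$A{\left(n \right)} = 2 n \left(4 + n\right)$ ($A{\left(n \right)} = \left(4 + n\right) 2 n = 2 n \left(4 + n\right)$)
$X{\left(N,S \right)} = -4 + N + S$ ($X{\left(N,S \right)} = \left(N + S\right) - 4 = -4 + N + S$)
$-36 + \frac{A{\left(-2 \right)}}{X{\left(-7,3 \right)} - 25} = -36 + \frac{2 \left(-2\right) \left(4 - 2\right)}{\left(-4 - 7 + 3\right) - 25} = -36 + \frac{2 \left(-2\right) 2}{-8 - 25} = -36 - \frac{8}{-33} = -36 - - \frac{8}{33} = -36 + \frac{8}{33} = - \frac{1180}{33}$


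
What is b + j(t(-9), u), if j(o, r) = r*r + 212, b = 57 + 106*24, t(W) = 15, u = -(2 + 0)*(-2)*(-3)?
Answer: 2957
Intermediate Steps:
u = -12 (u = -2*(-2)*(-3) = -1*(-4)*(-3) = 4*(-3) = -12)
b = 2601 (b = 57 + 2544 = 2601)
j(o, r) = 212 + r**2 (j(o, r) = r**2 + 212 = 212 + r**2)
b + j(t(-9), u) = 2601 + (212 + (-12)**2) = 2601 + (212 + 144) = 2601 + 356 = 2957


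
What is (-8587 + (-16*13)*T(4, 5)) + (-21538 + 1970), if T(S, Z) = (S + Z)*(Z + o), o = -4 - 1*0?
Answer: -30027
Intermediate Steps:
o = -4 (o = -4 + 0 = -4)
T(S, Z) = (-4 + Z)*(S + Z) (T(S, Z) = (S + Z)*(Z - 4) = (S + Z)*(-4 + Z) = (-4 + Z)*(S + Z))
(-8587 + (-16*13)*T(4, 5)) + (-21538 + 1970) = (-8587 + (-16*13)*(5**2 - 4*4 - 4*5 + 4*5)) + (-21538 + 1970) = (-8587 - 208*(25 - 16 - 20 + 20)) - 19568 = (-8587 - 208*9) - 19568 = (-8587 - 1872) - 19568 = -10459 - 19568 = -30027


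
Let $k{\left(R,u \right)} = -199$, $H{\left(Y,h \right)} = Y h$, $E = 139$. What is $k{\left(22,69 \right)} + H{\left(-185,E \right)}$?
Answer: $-25914$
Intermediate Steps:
$k{\left(22,69 \right)} + H{\left(-185,E \right)} = -199 - 25715 = -25914$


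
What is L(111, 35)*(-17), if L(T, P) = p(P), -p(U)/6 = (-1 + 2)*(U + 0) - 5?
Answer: 3060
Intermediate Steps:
p(U) = 30 - 6*U (p(U) = -6*((-1 + 2)*(U + 0) - 5) = -6*(1*U - 5) = -6*(U - 5) = -6*(-5 + U) = 30 - 6*U)
L(T, P) = 30 - 6*P
L(111, 35)*(-17) = (30 - 6*35)*(-17) = (30 - 210)*(-17) = -180*(-17) = 3060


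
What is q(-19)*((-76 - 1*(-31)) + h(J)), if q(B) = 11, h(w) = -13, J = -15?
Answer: -638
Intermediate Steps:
q(-19)*((-76 - 1*(-31)) + h(J)) = 11*((-76 - 1*(-31)) - 13) = 11*((-76 + 31) - 13) = 11*(-45 - 13) = 11*(-58) = -638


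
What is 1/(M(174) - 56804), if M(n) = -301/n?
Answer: -174/9884197 ≈ -1.7604e-5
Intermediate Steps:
1/(M(174) - 56804) = 1/(-301/174 - 56804) = 1/(-9884197/174) = -174/9884197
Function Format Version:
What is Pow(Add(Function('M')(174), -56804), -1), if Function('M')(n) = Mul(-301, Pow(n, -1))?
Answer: Rational(-174, 9884197) ≈ -1.7604e-5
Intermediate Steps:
Pow(Add(Function('M')(174), -56804), -1) = Pow(Add(Mul(-301, Pow(174, -1)), -56804), -1) = Pow(Add(Mul(-301, Rational(1, 174)), -56804), -1) = Pow(Add(Rational(-301, 174), -56804), -1) = Pow(Rational(-9884197, 174), -1) = Rational(-174, 9884197)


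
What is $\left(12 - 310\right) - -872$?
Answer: $574$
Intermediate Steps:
$\left(12 - 310\right) - -872 = \left(12 - 310\right) + 872 = -298 + 872 = 574$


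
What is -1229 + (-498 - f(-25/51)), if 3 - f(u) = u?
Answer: -88255/51 ≈ -1730.5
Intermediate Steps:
f(u) = 3 - u
-1229 + (-498 - f(-25/51)) = -1229 + (-498 - (3 - (-25)/51)) = -1229 + (-498 - (3 - 1*(-25/51))) = -1229 + (-498 - (3 + 25/51)) = -1229 + (-498 - 1*178/51) = -1229 + (-498 - 178/51) = -1229 - 25576/51 = -88255/51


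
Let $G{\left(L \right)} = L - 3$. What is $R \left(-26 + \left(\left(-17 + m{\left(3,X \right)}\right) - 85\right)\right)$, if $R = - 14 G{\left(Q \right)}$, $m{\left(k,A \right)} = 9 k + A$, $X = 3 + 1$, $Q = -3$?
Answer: $-8148$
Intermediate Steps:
$G{\left(L \right)} = -3 + L$
$X = 4$
$m{\left(k,A \right)} = A + 9 k$
$R = 84$ ($R = - 14 \left(-3 - 3\right) = \left(-14\right) \left(-6\right) = 84$)
$R \left(-26 + \left(\left(-17 + m{\left(3,X \right)}\right) - 85\right)\right) = 84 \left(-26 + \left(\left(-17 + \left(4 + 9 \cdot 3\right)\right) - 85\right)\right) = 84 \left(-26 + \left(\left(-17 + \left(4 + 27\right)\right) - 85\right)\right) = 84 \left(-26 + \left(\left(-17 + 31\right) - 85\right)\right) = 84 \left(-26 + \left(14 - 85\right)\right) = 84 \left(-26 - 71\right) = 84 \left(-97\right) = -8148$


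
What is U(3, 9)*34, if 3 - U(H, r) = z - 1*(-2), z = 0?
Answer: 34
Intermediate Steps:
U(H, r) = 1 (U(H, r) = 3 - (0 - 1*(-2)) = 3 - (0 + 2) = 3 - 1*2 = 3 - 2 = 1)
U(3, 9)*34 = 1*34 = 34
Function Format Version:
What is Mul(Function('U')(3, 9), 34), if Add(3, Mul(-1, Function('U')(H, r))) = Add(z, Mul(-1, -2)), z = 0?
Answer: 34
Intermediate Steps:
Function('U')(H, r) = 1 (Function('U')(H, r) = Add(3, Mul(-1, Add(0, Mul(-1, -2)))) = Add(3, Mul(-1, Add(0, 2))) = Add(3, Mul(-1, 2)) = Add(3, -2) = 1)
Mul(Function('U')(3, 9), 34) = Mul(1, 34) = 34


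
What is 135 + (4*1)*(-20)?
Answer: 55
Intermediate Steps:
135 + (4*1)*(-20) = 135 + 4*(-20) = 135 - 80 = 55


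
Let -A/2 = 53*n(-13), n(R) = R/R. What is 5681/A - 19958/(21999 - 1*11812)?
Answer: -59987895/1079822 ≈ -55.554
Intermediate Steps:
n(R) = 1
A = -106 ≈ -106.00
5681/A - 19958/(21999 - 1*11812) = 5681/(-106) - 19958/(21999 - 1*11812) = 5681*(-1/106) - 19958/(21999 - 11812) = -5681/106 - 19958/10187 = -59987895/1079822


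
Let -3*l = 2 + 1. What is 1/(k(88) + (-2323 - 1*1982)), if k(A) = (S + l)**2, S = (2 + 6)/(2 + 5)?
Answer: -49/210944 ≈ -0.00023229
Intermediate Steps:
l = -1 (l = -(2 + 1)/3 = -1/3*3 = -1)
S = 8/7 ≈ 1.1429
k(A) = 1/49 (k(A) = (8/7 - 1)**2 = (1/7)**2 = 1/49)
1/(k(88) + (-2323 - 1*1982)) = 1/(1/49 + (-2323 - 1*1982)) = 1/(1/49 + (-2323 - 1982)) = 1/(1/49 - 4305) = 1/(-210944/49) = -49/210944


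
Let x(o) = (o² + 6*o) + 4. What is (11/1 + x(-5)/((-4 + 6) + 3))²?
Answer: 2916/25 ≈ 116.64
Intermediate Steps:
x(o) = 4 + o² + 6*o
(11/1 + x(-5)/((-4 + 6) + 3))² = (11/1 + (4 + (-5)² + 6*(-5))/((-4 + 6) + 3))² = (11*1 + (4 + 25 - 30)/(2 + 3))² = (11 - 1/5)² = (11 - 1*⅕)² = (11 - ⅕)² = (54/5)² = 2916/25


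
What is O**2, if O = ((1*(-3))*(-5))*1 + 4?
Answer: 361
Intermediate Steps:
O = 19 (O = -3*(-5)*1 + 4 = 15*1 + 4 = 15 + 4 = 19)
O**2 = 19**2 = 361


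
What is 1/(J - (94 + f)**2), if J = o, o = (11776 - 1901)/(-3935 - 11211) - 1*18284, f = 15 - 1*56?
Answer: -15146/319484453 ≈ -4.7408e-5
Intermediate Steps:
f = -41 (f = 15 - 56 = -41)
o = -276939339/15146 (o = 9875/(-15146) - 18284 = 9875*(-1/15146) - 18284 = -9875/15146 - 18284 = -276939339/15146 ≈ -18285.)
J = -276939339/15146 ≈ -18285.
1/(J - (94 + f)**2) = 1/(-276939339/15146 - (94 - 41)**2) = 1/(-276939339/15146 - 1*53**2) = 1/(-276939339/15146 - 1*2809) = 1/(-276939339/15146 - 2809) = 1/(-319484453/15146) = -15146/319484453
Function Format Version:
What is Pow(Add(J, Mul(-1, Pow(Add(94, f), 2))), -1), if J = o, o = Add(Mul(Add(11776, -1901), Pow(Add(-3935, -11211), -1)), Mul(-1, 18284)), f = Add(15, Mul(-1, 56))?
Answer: Rational(-15146, 319484453) ≈ -4.7408e-5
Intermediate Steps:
f = -41 (f = Add(15, -56) = -41)
o = Rational(-276939339, 15146) (o = Add(Mul(9875, Pow(-15146, -1)), -18284) = Add(Mul(9875, Rational(-1, 15146)), -18284) = Add(Rational(-9875, 15146), -18284) = Rational(-276939339, 15146) ≈ -18285.)
J = Rational(-276939339, 15146) ≈ -18285.
Pow(Add(J, Mul(-1, Pow(Add(94, f), 2))), -1) = Pow(Add(Rational(-276939339, 15146), Mul(-1, Pow(Add(94, -41), 2))), -1) = Pow(Add(Rational(-276939339, 15146), Mul(-1, Pow(53, 2))), -1) = Pow(Add(Rational(-276939339, 15146), Mul(-1, 2809)), -1) = Pow(Add(Rational(-276939339, 15146), -2809), -1) = Pow(Rational(-319484453, 15146), -1) = Rational(-15146, 319484453)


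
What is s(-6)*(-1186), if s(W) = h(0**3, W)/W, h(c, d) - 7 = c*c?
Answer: 4151/3 ≈ 1383.7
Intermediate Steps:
h(c, d) = 7 + c**2 (h(c, d) = 7 + c*c = 7 + c**2)
s(W) = 7/W (s(W) = (7 + (0**3)**2)/W = (7 + 0**2)/W = (7 + 0)/W = 7/W)
s(-6)*(-1186) = (7/(-6))*(-1186) = (7*(-1/6))*(-1186) = -7/6*(-1186) = 4151/3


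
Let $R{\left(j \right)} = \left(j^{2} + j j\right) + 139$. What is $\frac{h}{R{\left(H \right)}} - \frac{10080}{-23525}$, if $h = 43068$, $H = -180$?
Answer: $\frac{333551964}{305537995} \approx 1.0917$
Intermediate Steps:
$R{\left(j \right)} = 139 + 2 j^{2}$ ($R{\left(j \right)} = \left(j^{2} + j^{2}\right) + 139 = 2 j^{2} + 139 = 139 + 2 j^{2}$)
$\frac{h}{R{\left(H \right)}} - \frac{10080}{-23525} = \frac{43068}{139 + 2 \left(-180\right)^{2}} - \frac{10080}{-23525} = \frac{43068}{139 + 2 \cdot 32400} - - \frac{2016}{4705} = \frac{43068}{139 + 64800} + \frac{2016}{4705} = \frac{43068}{64939} + \frac{2016}{4705} = \frac{333551964}{305537995}$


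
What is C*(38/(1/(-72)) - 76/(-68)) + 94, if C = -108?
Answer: 5022842/17 ≈ 2.9546e+5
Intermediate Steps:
C*(38/(1/(-72)) - 76/(-68)) + 94 = -108*(38/(1/(-72)) - 76/(-68)) + 94 = -108*(38/(-1/72) - 76*(-1/68)) + 94 = -108*(38*(-72) + 19/17) + 94 = -108*(-2736 + 19/17) + 94 = -108*(-46493/17) + 94 = 5021244/17 + 94 = 5022842/17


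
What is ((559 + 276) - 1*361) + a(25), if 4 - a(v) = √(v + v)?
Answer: 478 - 5*√2 ≈ 470.93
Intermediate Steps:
a(v) = 4 - √2*√v (a(v) = 4 - √(v + v) = 4 - √(2*v) = 4 - √2*√v)
((559 + 276) - 1*361) + a(25) = ((559 + 276) - 1*361) + (4 - √2*√25) = (835 - 361) + (4 - 1*√2*5) = 474 + (4 - 5*√2) = 478 - 5*√2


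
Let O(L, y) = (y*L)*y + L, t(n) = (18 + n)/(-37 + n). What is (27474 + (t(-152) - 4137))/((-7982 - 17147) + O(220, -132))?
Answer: 4410827/719782119 ≈ 0.0061280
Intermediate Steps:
t(n) = (18 + n)/(-37 + n)
O(L, y) = L + L*y² (O(L, y) = (L*y)*y + L = L*y² + L = L + L*y²)
(27474 + (t(-152) - 4137))/((-7982 - 17147) + O(220, -132)) = (27474 + ((18 - 152)/(-37 - 152) - 4137))/((-7982 - 17147) + 220*(1 + (-132)²)) = (27474 + (-134/(-189) - 4137))/(-25129 + 220*(1 + 17424)) = (27474 + (-1/189*(-134) - 4137))/(-25129 + 220*17425) = (27474 + (134/189 - 4137))/(-25129 + 3833500) = (27474 - 781759/189)/3808371 = (4410827/189)*(1/3808371) = 4410827/719782119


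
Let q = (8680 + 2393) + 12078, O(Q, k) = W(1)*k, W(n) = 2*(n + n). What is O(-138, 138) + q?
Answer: 23703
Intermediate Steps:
W(n) = 4*n (W(n) = 2*(2*n) = 4*n)
O(Q, k) = 4*k (O(Q, k) = (4*1)*k = 4*k)
q = 23151 (q = 11073 + 12078 = 23151)
O(-138, 138) + q = 4*138 + 23151 = 552 + 23151 = 23703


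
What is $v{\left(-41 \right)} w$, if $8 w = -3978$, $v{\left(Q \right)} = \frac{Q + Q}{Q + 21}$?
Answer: $- \frac{81549}{40} \approx -2038.7$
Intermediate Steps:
$v{\left(Q \right)} = \frac{2 Q}{21 + Q}$
$w = - \frac{1989}{4}$ ($w = \frac{1}{8} \left(-3978\right) = - \frac{1989}{4} \approx -497.25$)
$v{\left(-41 \right)} w = 2 \left(-41\right) \frac{1}{21 - 41} \left(- \frac{1989}{4}\right) = 2 \left(-41\right) \frac{1}{-20} \left(- \frac{1989}{4}\right) = 2 \left(-41\right) \left(- \frac{1}{20}\right) \left(- \frac{1989}{4}\right) = \frac{41}{10} \left(- \frac{1989}{4}\right) = - \frac{81549}{40}$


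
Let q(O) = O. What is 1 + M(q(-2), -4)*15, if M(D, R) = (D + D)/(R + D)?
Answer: 11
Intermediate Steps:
M(D, R) = 2*D/(D + R) (M(D, R) = (2*D)/(D + R) = 2*D/(D + R))
1 + M(q(-2), -4)*15 = 1 + (2*(-2)/(-2 - 4))*15 = 1 + (2*(-2)/(-6))*15 = 1 + (2*(-2)*(-⅙))*15 = 1 + (⅔)*15 = 1 + 10 = 11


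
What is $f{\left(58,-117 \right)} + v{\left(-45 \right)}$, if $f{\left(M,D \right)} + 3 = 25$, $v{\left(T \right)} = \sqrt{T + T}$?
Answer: $22 + 3 i \sqrt{10} \approx 22.0 + 9.4868 i$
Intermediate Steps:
$v{\left(T \right)} = \sqrt{2} \sqrt{T}$ ($v{\left(T \right)} = \sqrt{2 T} = \sqrt{2} \sqrt{T}$)
$f{\left(M,D \right)} = 22$ ($f{\left(M,D \right)} = -3 + 25 = 22$)
$f{\left(58,-117 \right)} + v{\left(-45 \right)} = 22 + \sqrt{2} \sqrt{-45} = 22 + \sqrt{2} \cdot 3 i \sqrt{5} = 22 + 3 i \sqrt{10}$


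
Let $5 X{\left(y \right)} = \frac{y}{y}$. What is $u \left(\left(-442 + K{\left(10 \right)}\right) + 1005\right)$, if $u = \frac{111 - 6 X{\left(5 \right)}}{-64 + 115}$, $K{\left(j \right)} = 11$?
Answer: $\frac{105042}{85} \approx 1235.8$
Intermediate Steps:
$X{\left(y \right)} = \frac{1}{5}$ ($X{\left(y \right)} = \frac{y \frac{1}{y}}{5} = \frac{1}{5} \cdot 1 = \frac{1}{5}$)
$u = \frac{183}{85}$ ($u = \frac{111 - \frac{6}{5}}{-64 + 115} = \frac{111 - \frac{6}{5}}{51} = \frac{549}{5} \cdot \frac{1}{51} = \frac{183}{85} \approx 2.1529$)
$u \left(\left(-442 + K{\left(10 \right)}\right) + 1005\right) = \frac{183 \left(\left(-442 + 11\right) + 1005\right)}{85} = \frac{183 \left(-431 + 1005\right)}{85} = \frac{183}{85} \cdot 574 = \frac{105042}{85}$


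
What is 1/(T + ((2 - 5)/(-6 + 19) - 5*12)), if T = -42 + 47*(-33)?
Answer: -13/21492 ≈ -0.00060488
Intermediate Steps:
T = -1593 (T = -42 - 1551 = -1593)
1/(T + ((2 - 5)/(-6 + 19) - 5*12)) = 1/(-1593 + ((2 - 5)/(-6 + 19) - 5*12)) = 1/(-1593 + (-3/13 - 60)) = 1/(-1593 - 783/13) = 1/(-21492/13) = -13/21492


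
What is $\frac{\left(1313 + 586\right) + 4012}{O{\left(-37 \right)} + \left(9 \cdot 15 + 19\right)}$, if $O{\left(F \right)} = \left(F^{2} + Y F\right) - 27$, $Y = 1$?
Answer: $\frac{5911}{1459} \approx 4.0514$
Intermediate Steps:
$O{\left(F \right)} = -27 + F + F^{2}$ ($O{\left(F \right)} = \left(F^{2} + 1 F\right) - 27 = \left(F^{2} + F\right) - 27 = \left(F + F^{2}\right) - 27 = -27 + F + F^{2}$)
$\frac{\left(1313 + 586\right) + 4012}{O{\left(-37 \right)} + \left(9 \cdot 15 + 19\right)} = \frac{\left(1313 + 586\right) + 4012}{\left(-27 - 37 + \left(-37\right)^{2}\right) + \left(9 \cdot 15 + 19\right)} = \frac{1899 + 4012}{\left(-27 - 37 + 1369\right) + \left(135 + 19\right)} = \frac{5911}{1305 + 154} = \frac{5911}{1459}$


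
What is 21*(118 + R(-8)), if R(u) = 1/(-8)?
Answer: 19803/8 ≈ 2475.4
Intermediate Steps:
R(u) = -⅛
21*(118 + R(-8)) = 21*(118 - ⅛) = 21*(943/8) = 19803/8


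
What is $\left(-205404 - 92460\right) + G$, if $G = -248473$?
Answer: $-546337$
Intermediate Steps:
$\left(-205404 - 92460\right) + G = \left(-205404 - 92460\right) - 248473 = -297864 - 248473 = -546337$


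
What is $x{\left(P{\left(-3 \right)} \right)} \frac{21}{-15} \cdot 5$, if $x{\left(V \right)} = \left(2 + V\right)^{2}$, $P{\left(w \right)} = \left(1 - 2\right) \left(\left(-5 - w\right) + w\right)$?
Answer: $-343$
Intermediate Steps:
$P{\left(w \right)} = 5$ ($P{\left(w \right)} = \left(-1\right) \left(-5\right) = 5$)
$x{\left(P{\left(-3 \right)} \right)} \frac{21}{-15} \cdot 5 = \left(2 + 5\right)^{2} \frac{21}{-15} \cdot 5 = 7^{2} \cdot 21 \left(- \frac{1}{15}\right) 5 = 49 \left(- \frac{7}{5}\right) 5 = \left(- \frac{343}{5}\right) 5 = -343$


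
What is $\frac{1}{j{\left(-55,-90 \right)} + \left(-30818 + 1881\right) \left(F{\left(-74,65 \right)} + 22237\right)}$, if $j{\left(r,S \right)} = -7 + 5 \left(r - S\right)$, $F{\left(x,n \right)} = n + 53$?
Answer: $- \frac{1}{646886467} \approx -1.5459 \cdot 10^{-9}$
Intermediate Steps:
$F{\left(x,n \right)} = 53 + n$
$j{\left(r,S \right)} = -7 - 5 S + 5 r$ ($j{\left(r,S \right)} = -7 - \left(- 5 r + 5 S\right) = -7 - 5 S + 5 r$)
$\frac{1}{j{\left(-55,-90 \right)} + \left(-30818 + 1881\right) \left(F{\left(-74,65 \right)} + 22237\right)} = \frac{1}{\left(-7 - -450 + 5 \left(-55\right)\right) + \left(-30818 + 1881\right) \left(\left(53 + 65\right) + 22237\right)} = \frac{1}{\left(-7 + 450 - 275\right) - 28937 \left(118 + 22237\right)} = \frac{1}{168 - 646886635} = \frac{1}{-646886467} = - \frac{1}{646886467}$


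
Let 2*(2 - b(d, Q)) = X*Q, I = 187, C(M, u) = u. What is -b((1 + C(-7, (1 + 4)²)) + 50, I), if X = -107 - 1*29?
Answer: -12718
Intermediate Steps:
X = -136 (X = -107 - 29 = -136)
b(d, Q) = 2 + 68*Q (b(d, Q) = 2 - (-68)*Q = 2 + 68*Q)
-b((1 + C(-7, (1 + 4)²)) + 50, I) = -(2 + 68*187) = -(2 + 12716) = -1*12718 = -12718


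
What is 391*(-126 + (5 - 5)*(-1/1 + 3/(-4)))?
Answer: -49266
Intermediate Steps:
391*(-126 + (5 - 5)*(-1/1 + 3/(-4))) = 391*(-126 + 0*(-1*1 + 3*(-¼))) = 391*(-126 + 0*(-1 - ¾)) = 391*(-126 + 0*(-7/4)) = 391*(-126 + 0) = 391*(-126) = -49266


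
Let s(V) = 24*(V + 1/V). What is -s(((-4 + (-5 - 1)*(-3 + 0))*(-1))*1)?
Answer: 2364/7 ≈ 337.71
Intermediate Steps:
s(V) = 24*V + 24/V
-s(((-4 + (-5 - 1)*(-3 + 0))*(-1))*1) = -(24*(((-4 + (-5 - 1)*(-3 + 0))*(-1))*1) + 24/((((-4 + (-5 - 1)*(-3 + 0))*(-1))*1))) = -(24*(((-4 - 6*(-3))*(-1))*1) + 24/((((-4 - 6*(-3))*(-1))*1))) = -(24*(((-4 + 18)*(-1))*1) + 24/((((-4 + 18)*(-1))*1))) = -(24*((14*(-1))*1) + 24/(((14*(-1))*1))) = -(24*(-14*1) + 24/((-14*1))) = -(24*(-14) + 24/(-14)) = -(-336 + 24*(-1/14)) = -(-336 - 12/7) = -1*(-2364/7) = 2364/7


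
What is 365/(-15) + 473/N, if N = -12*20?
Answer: -6313/240 ≈ -26.304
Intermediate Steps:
N = -240
365/(-15) + 473/N = 365/(-15) + 473/(-240) = 365*(-1/15) + 473*(-1/240) = -73/3 - 473/240 = -6313/240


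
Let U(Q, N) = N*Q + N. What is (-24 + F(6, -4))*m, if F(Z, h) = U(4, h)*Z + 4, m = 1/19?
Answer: -140/19 ≈ -7.3684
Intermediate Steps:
U(Q, N) = N + N*Q
m = 1/19 ≈ 0.052632
F(Z, h) = 4 + 5*Z*h (F(Z, h) = (h*(1 + 4))*Z + 4 = (h*5)*Z + 4 = (5*h)*Z + 4 = 5*Z*h + 4 = 4 + 5*Z*h)
(-24 + F(6, -4))*m = (-24 + (4 + 5*6*(-4)))*(1/19) = (-24 + (4 - 120))*(1/19) = (-24 - 116)*(1/19) = -140*1/19 = -140/19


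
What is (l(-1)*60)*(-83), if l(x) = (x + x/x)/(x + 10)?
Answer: 0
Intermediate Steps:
l(x) = (1 + x)/(10 + x) (l(x) = (x + 1)/(10 + x) = (1 + x)/(10 + x))
(l(-1)*60)*(-83) = (((1 - 1)/(10 - 1))*60)*(-83) = ((0/9)*60)*(-83) = (((⅑)*0)*60)*(-83) = (0*60)*(-83) = 0*(-83) = 0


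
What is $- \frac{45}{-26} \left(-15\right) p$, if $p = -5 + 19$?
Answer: $- \frac{4725}{13} \approx -363.46$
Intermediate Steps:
$p = 14$
$- \frac{45}{-26} \left(-15\right) p = - \frac{45}{-26} \left(-15\right) 14 = \left(-45\right) \left(- \frac{1}{26}\right) \left(-15\right) 14 = \frac{45}{26} \left(-15\right) 14 = \left(- \frac{675}{26}\right) 14 = - \frac{4725}{13}$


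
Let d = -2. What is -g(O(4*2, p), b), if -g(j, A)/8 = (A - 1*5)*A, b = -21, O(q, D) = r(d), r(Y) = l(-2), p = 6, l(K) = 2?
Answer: 4368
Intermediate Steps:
r(Y) = 2
O(q, D) = 2
g(j, A) = -8*A*(-5 + A) (g(j, A) = -8*(A - 1*5)*A = -8*(A - 5)*A = -8*(-5 + A)*A = -8*A*(-5 + A))
-g(O(4*2, p), b) = -8*(-21)*(5 - 1*(-21)) = -8*(-21)*(5 + 21) = -8*(-21)*26 = -1*(-4368) = 4368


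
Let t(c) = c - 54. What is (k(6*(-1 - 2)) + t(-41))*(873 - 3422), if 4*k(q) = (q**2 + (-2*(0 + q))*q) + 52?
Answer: 415487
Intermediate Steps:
t(c) = -54 + c
k(q) = 13 - q**2/4 (k(q) = ((q**2 + (-2*(0 + q))*q) + 52)/4 = ((q**2 + (-2*q)*q) + 52)/4 = ((q**2 - 2*q**2) + 52)/4 = (-q**2 + 52)/4 = (52 - q**2)/4 = 13 - q**2/4)
(k(6*(-1 - 2)) + t(-41))*(873 - 3422) = ((13 - 36*(-1 - 2)**2/4) + (-54 - 41))*(873 - 3422) = ((13 - (6*(-3))**2/4) - 95)*(-2549) = ((13 - 1/4*(-18)**2) - 95)*(-2549) = ((13 - 1/4*324) - 95)*(-2549) = ((13 - 81) - 95)*(-2549) = (-68 - 95)*(-2549) = -163*(-2549) = 415487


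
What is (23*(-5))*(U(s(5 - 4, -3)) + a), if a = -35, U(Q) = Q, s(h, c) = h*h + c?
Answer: 4255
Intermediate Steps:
s(h, c) = c + h² (s(h, c) = h² + c = c + h²)
(23*(-5))*(U(s(5 - 4, -3)) + a) = (23*(-5))*((-3 + (5 - 4)²) - 35) = -115*((-3 + 1²) - 35) = -115*((-3 + 1) - 35) = -115*(-2 - 35) = -115*(-37) = 4255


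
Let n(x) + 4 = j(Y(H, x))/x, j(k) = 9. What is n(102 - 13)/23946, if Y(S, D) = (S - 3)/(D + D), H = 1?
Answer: -347/2131194 ≈ -0.00016282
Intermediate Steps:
Y(S, D) = (-3 + S)/(2*D) (Y(S, D) = (-3 + S)/((2*D)) = (-3 + S)*(1/(2*D)) = (-3 + S)/(2*D))
n(x) = -4 + 9/x
n(102 - 13)/23946 = (-4 + 9/(102 - 13))/23946 = (-4 + 9/89)*(1/23946) = -347/89*1/23946 = -347/2131194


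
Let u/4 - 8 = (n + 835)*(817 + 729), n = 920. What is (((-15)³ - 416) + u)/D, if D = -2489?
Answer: -10849161/2489 ≈ -4358.8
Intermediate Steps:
u = 10852952 (u = 32 + 4*((920 + 835)*(817 + 729)) = 32 + 4*(1755*1546) = 32 + 4*2713230 = 32 + 10852920 = 10852952)
(((-15)³ - 416) + u)/D = (((-15)³ - 416) + 10852952)/(-2489) = ((-3375 - 416) + 10852952)*(-1/2489) = (-3791 + 10852952)*(-1/2489) = 10849161*(-1/2489) = -10849161/2489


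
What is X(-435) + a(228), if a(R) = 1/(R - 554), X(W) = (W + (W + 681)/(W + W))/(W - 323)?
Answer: 10232953/17915330 ≈ 0.57118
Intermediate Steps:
X(W) = (W + (681 + W)/(2*W))/(-323 + W) (X(W) = (W + (681 + W)/((2*W)))/(-323 + W) = (W + (681 + W)*(1/(2*W)))/(-323 + W) = (W + (681 + W)/(2*W))/(-323 + W))
a(R) = 1/(-554 + R)
X(-435) + a(228) = (½)*(681 - 435 + 2*(-435)²)/(-435*(-323 - 435)) + 1/(-554 + 228) = (½)*(-1/435)*(681 - 435 + 2*189225)/(-758) + 1/(-326) = (½)*(-1/435)*(-1/758)*(681 - 435 + 378450) - 1/326 = (½)*(-1/435)*(-1/758)*378696 - 1/326 = 31558/54955 - 1/326 = 10232953/17915330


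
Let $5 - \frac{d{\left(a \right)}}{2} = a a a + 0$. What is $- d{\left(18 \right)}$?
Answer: $11654$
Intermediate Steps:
$d{\left(a \right)} = 10 - 2 a^{3}$ ($d{\left(a \right)} = 10 - 2 \left(a a a + 0\right) = 10 - 2 \left(a a^{2} + 0\right) = 10 - 2 \left(a^{3} + 0\right) = 10 - 2 a^{3}$)
$- d{\left(18 \right)} = - (10 - 2 \cdot 18^{3}) = - (10 - 11664) = \left(-1\right) \left(-11654\right) = 11654$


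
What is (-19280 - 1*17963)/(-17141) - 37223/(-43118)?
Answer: 2243883117/739085638 ≈ 3.0360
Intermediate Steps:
(-19280 - 1*17963)/(-17141) - 37223/(-43118) = (-19280 - 17963)*(-1/17141) - 37223*(-1/43118) = -37243*(-1/17141) + 37223/43118 = 37243/17141 + 37223/43118 = 2243883117/739085638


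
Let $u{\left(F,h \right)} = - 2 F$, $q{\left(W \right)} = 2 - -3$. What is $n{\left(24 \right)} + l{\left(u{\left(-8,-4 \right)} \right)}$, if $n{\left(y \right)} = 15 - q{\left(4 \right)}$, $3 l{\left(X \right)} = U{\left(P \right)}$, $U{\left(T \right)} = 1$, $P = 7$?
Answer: $\frac{31}{3} \approx 10.333$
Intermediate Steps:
$q{\left(W \right)} = 5$ ($q{\left(W \right)} = 2 + 3 = 5$)
$l{\left(X \right)} = \frac{1}{3}$ ($l{\left(X \right)} = \frac{1}{3} \cdot 1 = \frac{1}{3}$)
$n{\left(y \right)} = 10$ ($n{\left(y \right)} = 15 - 5 = 10$)
$n{\left(24 \right)} + l{\left(u{\left(-8,-4 \right)} \right)} = 10 + \frac{1}{3} = \frac{31}{3}$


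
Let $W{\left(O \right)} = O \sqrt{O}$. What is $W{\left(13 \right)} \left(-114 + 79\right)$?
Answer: $- 455 \sqrt{13} \approx -1640.5$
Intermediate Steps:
$W{\left(O \right)} = O^{\frac{3}{2}}$
$W{\left(13 \right)} \left(-114 + 79\right) = 13^{\frac{3}{2}} \left(-114 + 79\right) = 13 \sqrt{13} \left(-35\right) = - 455 \sqrt{13}$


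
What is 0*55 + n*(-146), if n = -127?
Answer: 18542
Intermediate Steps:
0*55 + n*(-146) = 0*55 - 127*(-146) = 0 + 18542 = 18542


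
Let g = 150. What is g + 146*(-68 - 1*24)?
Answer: -13282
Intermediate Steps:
g + 146*(-68 - 1*24) = 150 + 146*(-68 - 1*24) = 150 + 146*(-68 - 24) = 150 + 146*(-92) = 150 - 13432 = -13282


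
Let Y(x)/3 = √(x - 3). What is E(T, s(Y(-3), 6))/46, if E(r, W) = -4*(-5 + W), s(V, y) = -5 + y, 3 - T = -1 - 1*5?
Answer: 8/23 ≈ 0.34783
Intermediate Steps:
T = 9 (T = 3 - (-1 - 1*5) = 3 - (-1 - 5) = 3 - 1*(-6) = 3 + 6 = 9)
Y(x) = 3*√(-3 + x) (Y(x) = 3*√(x - 3) = 3*√(-3 + x))
E(r, W) = 20 - 4*W
E(T, s(Y(-3), 6))/46 = (20 - 4*(-5 + 6))/46 = (20 - 4*1)*(1/46) = (20 - 4)*(1/46) = 16*(1/46) = 8/23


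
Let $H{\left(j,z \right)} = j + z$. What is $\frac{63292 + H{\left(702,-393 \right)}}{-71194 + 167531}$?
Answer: $\frac{63601}{96337} \approx 0.66019$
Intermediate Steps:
$\frac{63292 + H{\left(702,-393 \right)}}{-71194 + 167531} = \frac{63292 + \left(702 - 393\right)}{-71194 + 167531} = \frac{63292 + 309}{96337} = 63601 \cdot \frac{1}{96337} = \frac{63601}{96337}$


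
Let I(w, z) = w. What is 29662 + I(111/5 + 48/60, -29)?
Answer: 29685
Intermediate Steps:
29662 + I(111/5 + 48/60, -29) = 29662 + (111/5 + 48/60) = 29662 + (111*(⅕) + 48*(1/60)) = 29662 + (111/5 + ⅘) = 29662 + 23 = 29685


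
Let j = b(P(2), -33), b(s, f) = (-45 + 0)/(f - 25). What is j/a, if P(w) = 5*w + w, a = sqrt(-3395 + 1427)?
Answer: -15*I*sqrt(123)/9512 ≈ -0.017489*I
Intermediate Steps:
a = 4*I*sqrt(123) (a = sqrt(-1968) = 4*I*sqrt(123) ≈ 44.362*I)
P(w) = 6*w
b(s, f) = -45/(-25 + f)
j = 45/58 (j = -45/(-25 - 33) = -45/(-58) = -45*(-1/58) = 45/58 ≈ 0.77586)
j/a = 45/(58*((4*I*sqrt(123)))) = 45*(-I*sqrt(123)/492)/58 = -15*I*sqrt(123)/9512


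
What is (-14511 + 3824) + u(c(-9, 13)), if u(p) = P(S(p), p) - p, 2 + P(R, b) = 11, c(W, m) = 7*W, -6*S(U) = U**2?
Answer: -10615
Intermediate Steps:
S(U) = -U**2/6
P(R, b) = 9 (P(R, b) = -2 + 11 = 9)
u(p) = 9 - p
(-14511 + 3824) + u(c(-9, 13)) = (-14511 + 3824) + (9 - 7*(-9)) = -10687 + (9 - 1*(-63)) = -10687 + (9 + 63) = -10687 + 72 = -10615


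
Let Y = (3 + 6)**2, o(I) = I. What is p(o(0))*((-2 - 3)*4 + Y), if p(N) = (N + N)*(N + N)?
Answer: 0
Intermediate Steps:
p(N) = 4*N**2 (p(N) = (2*N)*(2*N) = 4*N**2)
Y = 81 (Y = 9**2 = 81)
p(o(0))*((-2 - 3)*4 + Y) = (4*0**2)*((-2 - 3)*4 + 81) = (4*0)*(-5*4 + 81) = 0*(-20 + 81) = 0*61 = 0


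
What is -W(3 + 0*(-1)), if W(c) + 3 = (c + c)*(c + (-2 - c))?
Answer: 15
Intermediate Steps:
W(c) = -3 - 4*c (W(c) = -3 + (c + c)*(c + (-2 - c)) = -3 + (2*c)*(-2) = -3 - 4*c)
-W(3 + 0*(-1)) = -(-3 - 4*(3 + 0*(-1))) = -(-3 - 4*(3 + 0)) = -(-3 - 4*3) = -(-3 - 12) = -1*(-15) = 15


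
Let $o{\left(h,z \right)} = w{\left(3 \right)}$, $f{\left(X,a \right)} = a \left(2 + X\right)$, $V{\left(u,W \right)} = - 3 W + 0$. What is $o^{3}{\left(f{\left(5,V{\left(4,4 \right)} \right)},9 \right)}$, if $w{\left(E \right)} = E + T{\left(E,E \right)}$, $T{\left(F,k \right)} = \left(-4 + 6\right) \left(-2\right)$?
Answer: $-1$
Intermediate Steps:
$T{\left(F,k \right)} = -4$ ($T{\left(F,k \right)} = 2 \left(-2\right) = -4$)
$V{\left(u,W \right)} = - 3 W$
$w{\left(E \right)} = -4 + E$ ($w{\left(E \right)} = E - 4 = -4 + E$)
$o{\left(h,z \right)} = -1$ ($o{\left(h,z \right)} = -4 + 3 = -1$)
$o^{3}{\left(f{\left(5,V{\left(4,4 \right)} \right)},9 \right)} = \left(-1\right)^{3} = -1$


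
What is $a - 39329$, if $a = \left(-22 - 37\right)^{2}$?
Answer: $-35848$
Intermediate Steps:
$a = 3481$ ($a = \left(-59\right)^{2} = 3481$)
$a - 39329 = 3481 - 39329 = -35848$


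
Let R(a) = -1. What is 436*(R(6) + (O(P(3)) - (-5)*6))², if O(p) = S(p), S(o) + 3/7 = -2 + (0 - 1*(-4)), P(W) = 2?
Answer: 19967056/49 ≈ 4.0749e+5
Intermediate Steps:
S(o) = 11/7 (S(o) = -3/7 + (-2 + (0 - 1*(-4))) = -3/7 + (-2 + (0 + 4)) = -3/7 + (-2 + 4) = -3/7 + 2 = 11/7)
O(p) = 11/7
436*(R(6) + (O(P(3)) - (-5)*6))² = 436*(-1 + (11/7 - (-5)*6))² = 436*(-1 + (11/7 - 1*(-30)))² = 436*(-1 + (11/7 + 30))² = 436*(-1 + 221/7)² = 436*(214/7)² = 436*(45796/49) = 19967056/49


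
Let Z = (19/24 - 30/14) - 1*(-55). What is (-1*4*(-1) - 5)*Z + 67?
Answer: 2243/168 ≈ 13.351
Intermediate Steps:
Z = 9013/168 (Z = (19*(1/24) - 30*1/14) + 55 = (19/24 - 15/7) + 55 = -227/168 + 55 = 9013/168 ≈ 53.649)
(-1*4*(-1) - 5)*Z + 67 = (-1*4*(-1) - 5)*(9013/168) + 67 = (-4*(-1) - 5)*(9013/168) + 67 = (4 - 5)*(9013/168) + 67 = -1*9013/168 + 67 = -9013/168 + 67 = 2243/168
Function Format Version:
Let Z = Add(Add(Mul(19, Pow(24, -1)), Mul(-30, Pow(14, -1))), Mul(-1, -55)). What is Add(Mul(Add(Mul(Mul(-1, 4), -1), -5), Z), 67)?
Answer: Rational(2243, 168) ≈ 13.351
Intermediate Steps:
Z = Rational(9013, 168) (Z = Add(Add(Mul(19, Rational(1, 24)), Mul(-30, Rational(1, 14))), 55) = Add(Add(Rational(19, 24), Rational(-15, 7)), 55) = Add(Rational(-227, 168), 55) = Rational(9013, 168) ≈ 53.649)
Add(Mul(Add(Mul(Mul(-1, 4), -1), -5), Z), 67) = Add(Mul(Add(Mul(Mul(-1, 4), -1), -5), Rational(9013, 168)), 67) = Add(Mul(Add(Mul(-4, -1), -5), Rational(9013, 168)), 67) = Add(Mul(Add(4, -5), Rational(9013, 168)), 67) = Add(Mul(-1, Rational(9013, 168)), 67) = Add(Rational(-9013, 168), 67) = Rational(2243, 168)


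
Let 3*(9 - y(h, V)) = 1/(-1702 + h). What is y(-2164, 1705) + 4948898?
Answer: 57397423387/11598 ≈ 4.9489e+6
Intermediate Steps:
y(h, V) = 9 - 1/(3*(-1702 + h))
y(-2164, 1705) + 4948898 = (-45955 + 27*(-2164))/(3*(-1702 - 2164)) + 4948898 = (1/3)*(-45955 - 58428)/(-3866) + 4948898 = (1/3)*(-1/3866)*(-104383) + 4948898 = 104383/11598 + 4948898 = 57397423387/11598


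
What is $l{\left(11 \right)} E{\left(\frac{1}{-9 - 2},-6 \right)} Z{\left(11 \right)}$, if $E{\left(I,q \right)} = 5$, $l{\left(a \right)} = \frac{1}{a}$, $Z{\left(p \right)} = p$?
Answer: $5$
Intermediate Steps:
$l{\left(11 \right)} E{\left(\frac{1}{-9 - 2},-6 \right)} Z{\left(11 \right)} = \frac{1}{11} \cdot 5 \cdot 11 = \frac{5}{11} \cdot 11 = 5$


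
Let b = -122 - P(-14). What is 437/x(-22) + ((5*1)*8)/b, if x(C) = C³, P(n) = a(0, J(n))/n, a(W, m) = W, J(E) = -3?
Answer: -239617/649528 ≈ -0.36891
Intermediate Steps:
P(n) = 0 (P(n) = 0/n = 0)
b = -122 (b = -122 - 1*0 = -122 + 0 = -122)
437/x(-22) + ((5*1)*8)/b = 437/((-22)³) + ((5*1)*8)/(-122) = 437/(-10648) + (5*8)*(-1/122) = 437*(-1/10648) + 40*(-1/122) = -437/10648 - 20/61 = -239617/649528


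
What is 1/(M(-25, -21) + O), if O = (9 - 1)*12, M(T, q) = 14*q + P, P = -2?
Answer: -1/200 ≈ -0.0050000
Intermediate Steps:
M(T, q) = -2 + 14*q (M(T, q) = 14*q - 2 = -2 + 14*q)
O = 96 (O = 8*12 = 96)
1/(M(-25, -21) + O) = 1/((-2 + 14*(-21)) + 96) = 1/((-2 - 294) + 96) = 1/(-296 + 96) = 1/(-200) = -1/200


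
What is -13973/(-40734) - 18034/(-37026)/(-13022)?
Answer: 93560879050/272777817609 ≈ 0.34299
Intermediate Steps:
-13973/(-40734) - 18034/(-37026)/(-13022) = -13973*(-1/40734) - 18034*(-1/37026)*(-1/13022) = 13973/40734 + (9017/18513)*(-1/13022) = 13973/40734 - 9017/241076286 = 93560879050/272777817609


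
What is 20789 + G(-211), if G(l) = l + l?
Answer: 20367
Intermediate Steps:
G(l) = 2*l
20789 + G(-211) = 20789 + 2*(-211) = 20789 - 422 = 20367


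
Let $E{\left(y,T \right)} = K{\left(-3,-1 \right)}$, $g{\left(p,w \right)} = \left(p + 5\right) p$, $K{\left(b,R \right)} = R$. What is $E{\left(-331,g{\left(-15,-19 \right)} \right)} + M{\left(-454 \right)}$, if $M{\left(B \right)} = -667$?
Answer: $-668$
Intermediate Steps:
$g{\left(p,w \right)} = p \left(5 + p\right)$ ($g{\left(p,w \right)} = \left(5 + p\right) p = p \left(5 + p\right)$)
$E{\left(y,T \right)} = -1$
$E{\left(-331,g{\left(-15,-19 \right)} \right)} + M{\left(-454 \right)} = -1 - 667 = -668$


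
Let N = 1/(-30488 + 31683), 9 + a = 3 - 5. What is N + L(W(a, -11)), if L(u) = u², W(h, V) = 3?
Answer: 10756/1195 ≈ 9.0008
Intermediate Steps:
a = -11 (a = -9 + (3 - 5) = -9 - 2 = -11)
N = 1/1195 ≈ 0.00083682
N + L(W(a, -11)) = 1/1195 + 3² = 1/1195 + 9 = 10756/1195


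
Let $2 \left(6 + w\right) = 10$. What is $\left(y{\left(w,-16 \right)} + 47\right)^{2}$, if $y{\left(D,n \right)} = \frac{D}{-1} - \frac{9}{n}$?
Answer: $\frac{603729}{256} \approx 2358.3$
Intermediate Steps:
$w = -1$ ($w = -6 + \frac{1}{2} \cdot 10 = -6 + 5 = -1$)
$y{\left(D,n \right)} = - D - \frac{9}{n}$ ($y{\left(D,n \right)} = D \left(-1\right) - \frac{9}{n} = - D - \frac{9}{n}$)
$\left(y{\left(w,-16 \right)} + 47\right)^{2} = \left(\left(\left(-1\right) \left(-1\right) - \frac{9}{-16}\right) + 47\right)^{2} = \left(\left(1 - - \frac{9}{16}\right) + 47\right)^{2} = \left(\left(1 + \frac{9}{16}\right) + 47\right)^{2} = \left(\frac{25}{16} + 47\right)^{2} = \left(\frac{777}{16}\right)^{2} = \frac{603729}{256}$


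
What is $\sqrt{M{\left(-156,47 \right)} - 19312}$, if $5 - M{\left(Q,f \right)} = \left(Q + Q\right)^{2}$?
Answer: $i \sqrt{116651} \approx 341.54 i$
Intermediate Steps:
$M{\left(Q,f \right)} = 5 - 4 Q^{2}$ ($M{\left(Q,f \right)} = 5 - \left(Q + Q\right)^{2} = 5 - \left(2 Q\right)^{2} = 5 - 4 Q^{2}$)
$\sqrt{M{\left(-156,47 \right)} - 19312} = \sqrt{\left(5 - 4 \left(-156\right)^{2}\right) - 19312} = \sqrt{\left(5 - 97344\right) - 19312} = \sqrt{-97339 - 19312} = \sqrt{-116651} = i \sqrt{116651}$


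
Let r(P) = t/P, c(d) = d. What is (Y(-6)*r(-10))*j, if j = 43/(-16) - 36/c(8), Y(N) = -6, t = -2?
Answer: 69/8 ≈ 8.6250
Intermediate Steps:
r(P) = -2/P
j = -115/16 (j = 43/(-16) - 36/8 = 43*(-1/16) - 36*⅛ = -43/16 - 9/2 = -115/16 ≈ -7.1875)
(Y(-6)*r(-10))*j = -(-12)/(-10)*(-115/16) = -(-12)*(-1)/10*(-115/16) = -6*⅕*(-115/16) = -6/5*(-115/16) = 69/8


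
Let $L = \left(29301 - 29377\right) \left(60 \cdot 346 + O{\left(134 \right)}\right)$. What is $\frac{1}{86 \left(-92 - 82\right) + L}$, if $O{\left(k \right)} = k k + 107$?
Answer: $- \frac{1}{2965512} \approx -3.3721 \cdot 10^{-7}$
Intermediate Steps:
$O{\left(k \right)} = 107 + k^{2}$ ($O{\left(k \right)} = k^{2} + 107 = 107 + k^{2}$)
$L = -2950548$ ($L = \left(29301 - 29377\right) \left(60 \cdot 346 + \left(107 + 134^{2}\right)\right) = - 76 \left(20760 + \left(107 + 17956\right)\right) = - 76 \left(20760 + 18063\right) = \left(-76\right) 38823 = -2950548$)
$\frac{1}{86 \left(-92 - 82\right) + L} = \frac{1}{86 \left(-92 - 82\right) - 2950548} = \frac{1}{86 \left(-174\right) - 2950548} = \frac{1}{-14964 - 2950548} = \frac{1}{-2965512} = - \frac{1}{2965512}$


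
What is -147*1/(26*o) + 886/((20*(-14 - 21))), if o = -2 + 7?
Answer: -5452/2275 ≈ -2.3965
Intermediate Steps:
o = 5
-147*1/(26*o) + 886/((20*(-14 - 21))) = -147/((2*13)*5) + 886/((20*(-14 - 21))) = -147/(26*5) + 886/((20*(-35))) = -147/130 + 886/(-700) = -147*1/130 + 886*(-1/700) = -147/130 - 443/350 = -5452/2275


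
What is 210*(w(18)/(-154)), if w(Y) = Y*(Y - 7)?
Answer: -270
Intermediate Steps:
w(Y) = Y*(-7 + Y)
210*(w(18)/(-154)) = 210*((18*(-7 + 18))/(-154)) = 210*((18*11)*(-1/154)) = 210*(198*(-1/154)) = 210*(-9/7) = -270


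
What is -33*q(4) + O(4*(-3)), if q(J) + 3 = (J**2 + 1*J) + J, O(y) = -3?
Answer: -696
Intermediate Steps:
q(J) = -3 + J**2 + 2*J (q(J) = -3 + ((J**2 + 1*J) + J) = -3 + ((J**2 + J) + J) = -3 + ((J + J**2) + J) = -3 + (J**2 + 2*J) = -3 + J**2 + 2*J)
-33*q(4) + O(4*(-3)) = -33*(-3 + 4**2 + 2*4) - 3 = -33*(-3 + 16 + 8) - 3 = -33*21 - 3 = -693 - 3 = -696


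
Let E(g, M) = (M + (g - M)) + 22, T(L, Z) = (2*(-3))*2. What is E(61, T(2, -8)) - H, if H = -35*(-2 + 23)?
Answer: 818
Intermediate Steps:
T(L, Z) = -12 (T(L, Z) = -6*2 = -12)
H = -735 (H = -35*21 = -735)
E(g, M) = 22 + g (E(g, M) = g + 22 = 22 + g)
E(61, T(2, -8)) - H = (22 + 61) - 1*(-735) = 83 + 735 = 818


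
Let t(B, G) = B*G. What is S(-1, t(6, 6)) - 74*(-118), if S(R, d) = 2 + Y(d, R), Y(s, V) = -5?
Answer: 8729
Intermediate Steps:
S(R, d) = -3 (S(R, d) = 2 - 5 = -3)
S(-1, t(6, 6)) - 74*(-118) = -3 - 74*(-118) = -3 + 8732 = 8729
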